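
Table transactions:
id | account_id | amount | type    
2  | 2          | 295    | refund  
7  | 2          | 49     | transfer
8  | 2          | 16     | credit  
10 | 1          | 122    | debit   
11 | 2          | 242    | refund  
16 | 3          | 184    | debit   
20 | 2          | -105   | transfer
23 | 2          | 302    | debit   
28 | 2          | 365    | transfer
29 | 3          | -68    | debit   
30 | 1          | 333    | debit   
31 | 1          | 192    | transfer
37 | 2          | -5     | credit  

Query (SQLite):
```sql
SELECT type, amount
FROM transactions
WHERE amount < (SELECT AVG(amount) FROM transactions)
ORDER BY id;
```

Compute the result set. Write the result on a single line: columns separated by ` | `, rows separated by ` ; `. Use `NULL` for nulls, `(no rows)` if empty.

Scalar subquery: AVG(amount) over all transactions rows = 147.846154 (≈; comparison uses full precision).
Keep rows where amount < that value.

transfer | 49 ; credit | 16 ; debit | 122 ; transfer | -105 ; debit | -68 ; credit | -5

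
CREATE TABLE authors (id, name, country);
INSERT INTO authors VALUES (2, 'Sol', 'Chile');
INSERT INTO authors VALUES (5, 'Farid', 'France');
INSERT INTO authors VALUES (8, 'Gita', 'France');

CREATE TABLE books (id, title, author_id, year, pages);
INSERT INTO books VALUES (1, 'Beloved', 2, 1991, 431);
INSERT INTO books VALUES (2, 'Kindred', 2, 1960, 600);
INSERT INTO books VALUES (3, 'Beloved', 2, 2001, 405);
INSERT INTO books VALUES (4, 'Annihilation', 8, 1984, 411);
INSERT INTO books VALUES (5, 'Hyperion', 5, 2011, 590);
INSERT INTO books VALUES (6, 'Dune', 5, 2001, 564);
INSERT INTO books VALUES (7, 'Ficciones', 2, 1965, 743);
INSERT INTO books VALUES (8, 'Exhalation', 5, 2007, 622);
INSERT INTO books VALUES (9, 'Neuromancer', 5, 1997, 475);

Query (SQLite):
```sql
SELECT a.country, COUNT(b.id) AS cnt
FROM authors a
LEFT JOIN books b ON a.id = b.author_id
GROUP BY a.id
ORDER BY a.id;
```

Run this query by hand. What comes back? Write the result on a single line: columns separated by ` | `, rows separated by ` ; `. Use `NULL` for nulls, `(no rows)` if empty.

LEFT JOIN keeps every authors row; unmatched ones get NULL for books columns.
Group by authors.id and compute COUNT(b.id). COUNT(col) of an all-NULL group is 0.
  2: ids {1, 2, 3, 7} → COUNT(b.id)=4
  5: ids {5, 6, 8, 9} → COUNT(b.id)=4
  8: ids {4} → COUNT(b.id)=1

Chile | 4 ; France | 4 ; France | 1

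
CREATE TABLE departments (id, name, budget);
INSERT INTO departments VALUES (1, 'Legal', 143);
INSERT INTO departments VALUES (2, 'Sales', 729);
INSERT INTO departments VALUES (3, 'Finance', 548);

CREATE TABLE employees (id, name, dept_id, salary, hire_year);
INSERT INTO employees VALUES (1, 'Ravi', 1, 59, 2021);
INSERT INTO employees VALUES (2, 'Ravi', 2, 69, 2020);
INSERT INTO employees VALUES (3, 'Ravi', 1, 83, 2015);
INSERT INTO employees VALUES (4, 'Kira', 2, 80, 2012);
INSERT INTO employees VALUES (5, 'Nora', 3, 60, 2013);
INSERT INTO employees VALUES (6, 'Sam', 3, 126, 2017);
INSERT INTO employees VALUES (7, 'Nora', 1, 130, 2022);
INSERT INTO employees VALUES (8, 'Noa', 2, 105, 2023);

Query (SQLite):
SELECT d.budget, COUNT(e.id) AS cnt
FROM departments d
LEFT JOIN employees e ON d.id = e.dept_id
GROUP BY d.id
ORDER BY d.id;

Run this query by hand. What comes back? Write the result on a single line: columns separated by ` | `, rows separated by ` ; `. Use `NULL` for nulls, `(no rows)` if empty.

143 | 3 ; 729 | 3 ; 548 | 2

LEFT JOIN keeps every departments row; unmatched ones get NULL for employees columns.
Group by departments.id and compute COUNT(e.id). COUNT(col) of an all-NULL group is 0.
  1: ids {1, 3, 7} → COUNT(e.id)=3
  2: ids {2, 4, 8} → COUNT(e.id)=3
  3: ids {5, 6} → COUNT(e.id)=2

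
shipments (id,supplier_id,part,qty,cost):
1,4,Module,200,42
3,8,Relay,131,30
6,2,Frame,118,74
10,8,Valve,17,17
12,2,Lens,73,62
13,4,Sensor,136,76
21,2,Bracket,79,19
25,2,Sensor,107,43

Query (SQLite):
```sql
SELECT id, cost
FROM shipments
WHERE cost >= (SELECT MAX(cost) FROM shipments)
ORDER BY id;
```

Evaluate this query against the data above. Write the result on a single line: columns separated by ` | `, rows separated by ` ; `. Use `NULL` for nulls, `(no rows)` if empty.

13 | 76

Scalar subquery: MAX(cost) over all shipments rows = 76.
Keep rows where cost >= that value.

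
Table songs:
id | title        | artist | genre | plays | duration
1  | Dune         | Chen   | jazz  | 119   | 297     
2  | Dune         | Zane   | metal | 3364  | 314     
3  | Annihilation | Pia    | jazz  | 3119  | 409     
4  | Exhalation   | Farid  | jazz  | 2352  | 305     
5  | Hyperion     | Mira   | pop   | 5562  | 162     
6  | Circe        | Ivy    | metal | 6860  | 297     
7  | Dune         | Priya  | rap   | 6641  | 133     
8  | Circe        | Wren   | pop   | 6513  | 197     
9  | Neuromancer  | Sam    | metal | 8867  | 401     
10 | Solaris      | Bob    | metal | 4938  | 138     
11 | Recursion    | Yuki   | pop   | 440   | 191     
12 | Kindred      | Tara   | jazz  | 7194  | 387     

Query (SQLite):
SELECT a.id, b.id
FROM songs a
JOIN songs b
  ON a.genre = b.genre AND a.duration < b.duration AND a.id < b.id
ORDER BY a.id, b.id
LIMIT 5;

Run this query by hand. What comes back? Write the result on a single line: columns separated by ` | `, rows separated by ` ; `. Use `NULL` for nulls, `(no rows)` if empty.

1 | 3 ; 1 | 4 ; 1 | 12 ; 2 | 9 ; 4 | 12

Pairs (a,b) with same genre, a.duration < b.duration, a.id < b.id.
genre groups: jazz:{1,3,4,12} metal:{2,6,9,10} pop:{5,8,11} rap:{7}
Ordered by (a.id, b.id); first 5.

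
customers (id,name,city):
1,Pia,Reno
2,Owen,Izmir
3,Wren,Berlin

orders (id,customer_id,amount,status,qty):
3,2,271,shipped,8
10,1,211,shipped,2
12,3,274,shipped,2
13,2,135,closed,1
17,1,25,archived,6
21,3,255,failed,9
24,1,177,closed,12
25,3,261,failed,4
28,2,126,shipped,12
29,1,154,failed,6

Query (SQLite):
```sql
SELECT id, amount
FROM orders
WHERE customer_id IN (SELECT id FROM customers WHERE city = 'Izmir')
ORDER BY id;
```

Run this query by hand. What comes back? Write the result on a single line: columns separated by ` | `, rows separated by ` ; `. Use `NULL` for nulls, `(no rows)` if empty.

3 | 271 ; 13 | 135 ; 28 | 126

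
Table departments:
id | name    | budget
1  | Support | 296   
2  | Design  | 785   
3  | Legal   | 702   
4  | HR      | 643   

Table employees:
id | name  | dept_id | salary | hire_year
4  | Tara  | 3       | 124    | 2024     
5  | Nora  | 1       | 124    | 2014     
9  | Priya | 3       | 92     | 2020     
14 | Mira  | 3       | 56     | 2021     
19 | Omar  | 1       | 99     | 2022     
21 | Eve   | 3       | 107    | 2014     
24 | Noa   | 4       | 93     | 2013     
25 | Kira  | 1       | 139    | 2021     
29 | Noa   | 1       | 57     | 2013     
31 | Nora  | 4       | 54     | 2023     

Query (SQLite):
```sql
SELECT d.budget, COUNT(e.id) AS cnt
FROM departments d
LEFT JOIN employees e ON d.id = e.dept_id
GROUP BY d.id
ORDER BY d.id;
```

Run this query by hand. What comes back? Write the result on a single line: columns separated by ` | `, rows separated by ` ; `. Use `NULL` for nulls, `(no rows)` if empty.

296 | 4 ; 785 | 0 ; 702 | 4 ; 643 | 2

LEFT JOIN keeps every departments row; unmatched ones get NULL for employees columns.
Group by departments.id and compute COUNT(e.id). COUNT(col) of an all-NULL group is 0.
  1: ids {5, 19, 25, 29} → COUNT(e.id)=4
  2: ids {—} → COUNT(e.id)=0
  3: ids {4, 9, 14, 21} → COUNT(e.id)=4
  4: ids {24, 31} → COUNT(e.id)=2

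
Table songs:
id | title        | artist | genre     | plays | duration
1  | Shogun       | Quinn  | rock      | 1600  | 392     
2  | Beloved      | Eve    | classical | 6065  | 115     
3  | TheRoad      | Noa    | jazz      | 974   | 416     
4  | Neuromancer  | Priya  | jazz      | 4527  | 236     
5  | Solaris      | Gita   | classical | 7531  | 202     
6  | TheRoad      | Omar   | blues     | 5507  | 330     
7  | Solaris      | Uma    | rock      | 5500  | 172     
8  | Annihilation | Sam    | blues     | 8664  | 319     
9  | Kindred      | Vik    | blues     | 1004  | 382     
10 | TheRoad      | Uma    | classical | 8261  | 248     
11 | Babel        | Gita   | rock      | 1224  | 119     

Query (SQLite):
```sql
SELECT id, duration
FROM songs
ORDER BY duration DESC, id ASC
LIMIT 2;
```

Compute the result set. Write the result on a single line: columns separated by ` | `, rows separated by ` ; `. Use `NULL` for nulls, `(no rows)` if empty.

Sort by duration desc, tiebreak id asc: (416, id=3), (392, id=1), (382, id=9), (330, id=6), (319, id=8) …. Take first 2.

3 | 416 ; 1 | 392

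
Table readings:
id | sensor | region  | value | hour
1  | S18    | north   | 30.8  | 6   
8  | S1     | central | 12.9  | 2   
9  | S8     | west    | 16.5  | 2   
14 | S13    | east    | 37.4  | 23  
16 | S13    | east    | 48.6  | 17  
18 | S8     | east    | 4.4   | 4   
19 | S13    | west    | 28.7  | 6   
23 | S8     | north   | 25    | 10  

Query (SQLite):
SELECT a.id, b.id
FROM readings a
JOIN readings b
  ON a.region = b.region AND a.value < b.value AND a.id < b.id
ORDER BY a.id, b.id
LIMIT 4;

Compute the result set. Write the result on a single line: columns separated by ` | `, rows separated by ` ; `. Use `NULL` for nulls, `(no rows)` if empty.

Pairs (a,b) with same region, a.value < b.value, a.id < b.id.
region groups: central:{8} east:{14,16,18} north:{1,23} west:{9,19}
Ordered by (a.id, b.id); first 4.

9 | 19 ; 14 | 16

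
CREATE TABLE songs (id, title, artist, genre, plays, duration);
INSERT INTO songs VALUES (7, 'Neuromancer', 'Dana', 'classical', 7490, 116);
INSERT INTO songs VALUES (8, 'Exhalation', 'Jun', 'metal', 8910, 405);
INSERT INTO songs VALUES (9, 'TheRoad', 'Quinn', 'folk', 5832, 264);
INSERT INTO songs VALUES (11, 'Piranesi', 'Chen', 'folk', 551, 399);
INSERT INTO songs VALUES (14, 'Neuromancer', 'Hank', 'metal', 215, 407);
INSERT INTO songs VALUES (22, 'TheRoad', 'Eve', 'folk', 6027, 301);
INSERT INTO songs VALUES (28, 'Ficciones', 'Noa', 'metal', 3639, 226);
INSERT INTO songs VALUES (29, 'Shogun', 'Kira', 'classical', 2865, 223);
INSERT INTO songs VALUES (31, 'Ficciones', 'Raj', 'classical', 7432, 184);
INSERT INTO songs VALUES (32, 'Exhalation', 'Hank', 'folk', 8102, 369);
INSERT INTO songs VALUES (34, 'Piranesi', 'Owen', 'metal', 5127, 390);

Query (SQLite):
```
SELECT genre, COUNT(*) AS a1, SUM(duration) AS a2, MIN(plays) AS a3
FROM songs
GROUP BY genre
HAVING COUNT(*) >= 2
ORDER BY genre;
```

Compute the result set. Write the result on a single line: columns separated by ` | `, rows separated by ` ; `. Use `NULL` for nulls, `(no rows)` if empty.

Group songs by genre.
Per group compute: COUNT(*), SUM(duration), MIN(plays).
HAVING: drop groups with fewer than 2 rows.
  classical: ids {7, 29, 31} → COUNT(*)=3, SUM(duration)=523, MIN(plays)=2865
  folk: ids {9, 11, 22, 32} → COUNT(*)=4, SUM(duration)=1333, MIN(plays)=551
  metal: ids {8, 14, 28, 34} → COUNT(*)=4, SUM(duration)=1428, MIN(plays)=215

classical | 3 | 523 | 2865 ; folk | 4 | 1333 | 551 ; metal | 4 | 1428 | 215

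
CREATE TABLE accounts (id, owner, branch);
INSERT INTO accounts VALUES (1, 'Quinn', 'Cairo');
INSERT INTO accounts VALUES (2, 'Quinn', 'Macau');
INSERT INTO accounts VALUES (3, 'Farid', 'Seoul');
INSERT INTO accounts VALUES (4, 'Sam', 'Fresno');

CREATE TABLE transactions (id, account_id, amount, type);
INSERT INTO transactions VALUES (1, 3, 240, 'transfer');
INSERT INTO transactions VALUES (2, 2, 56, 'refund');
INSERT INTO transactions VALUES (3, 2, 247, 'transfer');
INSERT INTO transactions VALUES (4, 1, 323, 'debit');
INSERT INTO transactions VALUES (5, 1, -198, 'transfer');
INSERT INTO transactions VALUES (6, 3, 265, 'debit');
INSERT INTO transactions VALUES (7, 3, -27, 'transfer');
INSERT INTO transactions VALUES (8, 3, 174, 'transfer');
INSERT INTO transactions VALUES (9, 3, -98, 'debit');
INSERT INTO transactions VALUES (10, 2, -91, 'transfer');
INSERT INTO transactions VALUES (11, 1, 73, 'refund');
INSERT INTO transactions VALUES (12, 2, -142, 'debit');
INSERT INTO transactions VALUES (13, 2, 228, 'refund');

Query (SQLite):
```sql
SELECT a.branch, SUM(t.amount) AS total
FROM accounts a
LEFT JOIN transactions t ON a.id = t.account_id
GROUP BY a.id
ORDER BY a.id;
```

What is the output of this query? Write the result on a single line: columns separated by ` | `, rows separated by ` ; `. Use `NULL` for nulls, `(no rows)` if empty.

Cairo | 198 ; Macau | 298 ; Seoul | 554 ; Fresno | NULL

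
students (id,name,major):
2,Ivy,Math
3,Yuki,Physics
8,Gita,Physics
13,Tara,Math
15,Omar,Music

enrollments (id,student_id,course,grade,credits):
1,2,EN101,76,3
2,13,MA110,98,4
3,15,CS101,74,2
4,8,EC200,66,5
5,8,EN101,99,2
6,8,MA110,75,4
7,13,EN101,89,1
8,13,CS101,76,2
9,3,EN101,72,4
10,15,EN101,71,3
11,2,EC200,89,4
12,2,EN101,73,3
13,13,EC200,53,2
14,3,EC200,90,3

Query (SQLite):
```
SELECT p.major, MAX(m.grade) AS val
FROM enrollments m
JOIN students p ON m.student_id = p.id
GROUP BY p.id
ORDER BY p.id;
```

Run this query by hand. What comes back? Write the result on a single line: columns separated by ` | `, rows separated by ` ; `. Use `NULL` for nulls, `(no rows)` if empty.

Math | 89 ; Physics | 90 ; Physics | 99 ; Math | 98 ; Music | 74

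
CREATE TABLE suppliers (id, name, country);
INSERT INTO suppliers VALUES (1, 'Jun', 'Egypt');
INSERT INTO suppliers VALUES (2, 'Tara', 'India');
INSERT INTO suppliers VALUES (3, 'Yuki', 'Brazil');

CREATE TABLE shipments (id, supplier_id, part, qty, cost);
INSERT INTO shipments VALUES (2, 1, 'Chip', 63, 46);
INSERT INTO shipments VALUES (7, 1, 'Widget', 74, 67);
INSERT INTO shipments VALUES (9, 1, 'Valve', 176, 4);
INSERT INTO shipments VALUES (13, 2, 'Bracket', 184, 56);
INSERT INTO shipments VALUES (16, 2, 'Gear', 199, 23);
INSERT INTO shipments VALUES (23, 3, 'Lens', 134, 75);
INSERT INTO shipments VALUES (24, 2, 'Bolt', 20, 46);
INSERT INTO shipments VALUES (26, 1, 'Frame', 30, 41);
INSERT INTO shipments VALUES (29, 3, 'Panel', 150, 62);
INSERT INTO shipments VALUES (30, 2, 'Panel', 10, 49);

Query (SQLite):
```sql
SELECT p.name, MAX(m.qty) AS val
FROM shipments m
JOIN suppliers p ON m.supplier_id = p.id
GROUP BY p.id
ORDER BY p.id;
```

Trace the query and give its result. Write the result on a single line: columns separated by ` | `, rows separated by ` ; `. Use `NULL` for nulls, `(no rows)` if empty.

Join each shipments row to its suppliers via supplier_id.
Group joined rows by suppliers.id; compute MAX(m.qty) per group.
  1: ids {2, 7, 9, 26} → MAX(m.qty)=176
  2: ids {13, 16, 24, 30} → MAX(m.qty)=199
  3: ids {23, 29} → MAX(m.qty)=150

Jun | 176 ; Tara | 199 ; Yuki | 150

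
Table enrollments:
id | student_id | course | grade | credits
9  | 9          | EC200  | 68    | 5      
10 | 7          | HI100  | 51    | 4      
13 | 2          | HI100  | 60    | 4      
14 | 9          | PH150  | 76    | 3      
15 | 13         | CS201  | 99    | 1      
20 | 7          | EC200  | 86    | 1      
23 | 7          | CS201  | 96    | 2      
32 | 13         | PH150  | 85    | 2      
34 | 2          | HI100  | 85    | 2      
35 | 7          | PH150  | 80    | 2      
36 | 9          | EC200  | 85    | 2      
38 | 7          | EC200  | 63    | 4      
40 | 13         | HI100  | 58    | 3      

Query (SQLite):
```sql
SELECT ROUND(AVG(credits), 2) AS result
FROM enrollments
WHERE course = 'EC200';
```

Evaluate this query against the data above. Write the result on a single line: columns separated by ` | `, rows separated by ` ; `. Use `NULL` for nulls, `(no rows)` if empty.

Rows where course='EC200' → credits values: [5, 1, 2, 4].
AVG = 12 / 4 (rounded to 2 dp).

3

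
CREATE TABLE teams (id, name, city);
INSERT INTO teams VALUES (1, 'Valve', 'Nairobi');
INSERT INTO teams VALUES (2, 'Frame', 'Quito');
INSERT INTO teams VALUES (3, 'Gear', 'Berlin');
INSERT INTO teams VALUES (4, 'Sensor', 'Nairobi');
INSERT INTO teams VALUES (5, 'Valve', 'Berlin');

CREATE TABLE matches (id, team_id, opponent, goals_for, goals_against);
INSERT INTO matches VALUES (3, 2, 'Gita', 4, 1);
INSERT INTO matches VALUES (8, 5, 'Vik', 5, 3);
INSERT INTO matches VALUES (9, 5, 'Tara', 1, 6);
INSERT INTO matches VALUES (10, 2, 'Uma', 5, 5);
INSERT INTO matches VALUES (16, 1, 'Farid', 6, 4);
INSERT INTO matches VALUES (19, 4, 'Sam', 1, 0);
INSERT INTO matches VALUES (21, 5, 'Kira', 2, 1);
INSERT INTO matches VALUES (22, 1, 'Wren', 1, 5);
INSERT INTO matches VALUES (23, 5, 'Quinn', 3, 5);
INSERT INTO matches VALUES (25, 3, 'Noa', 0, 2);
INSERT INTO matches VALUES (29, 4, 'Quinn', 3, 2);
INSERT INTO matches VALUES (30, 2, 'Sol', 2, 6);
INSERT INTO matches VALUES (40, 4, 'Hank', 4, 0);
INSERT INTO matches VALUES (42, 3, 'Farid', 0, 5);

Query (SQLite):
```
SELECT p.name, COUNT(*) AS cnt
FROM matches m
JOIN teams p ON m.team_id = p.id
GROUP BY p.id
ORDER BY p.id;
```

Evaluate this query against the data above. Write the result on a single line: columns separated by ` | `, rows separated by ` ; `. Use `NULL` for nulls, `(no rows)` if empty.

Join each matches row to its teams via team_id.
Group joined rows by teams.id; compute COUNT(*) per group.
  1: ids {16, 22} → COUNT(*)=2
  2: ids {3, 10, 30} → COUNT(*)=3
  3: ids {25, 42} → COUNT(*)=2
  4: ids {19, 29, 40} → COUNT(*)=3
  5: ids {8, 9, 21, 23} → COUNT(*)=4

Valve | 2 ; Frame | 3 ; Gear | 2 ; Sensor | 3 ; Valve | 4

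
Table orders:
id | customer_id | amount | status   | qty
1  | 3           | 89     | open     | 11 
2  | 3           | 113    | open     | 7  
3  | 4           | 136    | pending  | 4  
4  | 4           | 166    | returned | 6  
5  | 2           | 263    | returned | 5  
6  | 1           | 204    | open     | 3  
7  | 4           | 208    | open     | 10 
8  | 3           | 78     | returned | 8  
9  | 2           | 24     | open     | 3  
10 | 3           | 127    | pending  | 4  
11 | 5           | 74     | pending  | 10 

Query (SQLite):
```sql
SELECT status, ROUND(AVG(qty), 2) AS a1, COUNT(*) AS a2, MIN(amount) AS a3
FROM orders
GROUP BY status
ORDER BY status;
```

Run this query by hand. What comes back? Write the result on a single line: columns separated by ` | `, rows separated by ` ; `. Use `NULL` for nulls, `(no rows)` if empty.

open | 6.8 | 5 | 24 ; pending | 6 | 3 | 74 ; returned | 6.33 | 3 | 78

Group orders by status.
Per group compute: ROUND(AVG(qty), 2), COUNT(*), MIN(amount).
  open: ids {1, 2, 6, 7, 9} → ROUND(AVG(qty), 2)=6.8, COUNT(*)=5, MIN(amount)=24
  pending: ids {3, 10, 11} → ROUND(AVG(qty), 2)=6, COUNT(*)=3, MIN(amount)=74
  returned: ids {4, 5, 8} → ROUND(AVG(qty), 2)=6.33, COUNT(*)=3, MIN(amount)=78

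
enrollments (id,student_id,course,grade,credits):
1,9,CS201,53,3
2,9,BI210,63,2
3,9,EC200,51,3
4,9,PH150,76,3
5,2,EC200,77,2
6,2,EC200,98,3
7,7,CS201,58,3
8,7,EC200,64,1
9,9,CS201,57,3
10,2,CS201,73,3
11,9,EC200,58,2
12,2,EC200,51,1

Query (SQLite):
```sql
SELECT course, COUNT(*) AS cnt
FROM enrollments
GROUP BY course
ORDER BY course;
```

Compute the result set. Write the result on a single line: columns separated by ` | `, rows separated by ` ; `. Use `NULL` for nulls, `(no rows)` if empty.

BI210 | 1 ; CS201 | 4 ; EC200 | 6 ; PH150 | 1

Partition enrollments by course; compute COUNT(*) within each group.
  BI210: ids {2} → COUNT(*)=1
  CS201: ids {1, 7, 9, 10} → COUNT(*)=4
  EC200: ids {3, 5, 6, 8, 11, 12} → COUNT(*)=6
  PH150: ids {4} → COUNT(*)=1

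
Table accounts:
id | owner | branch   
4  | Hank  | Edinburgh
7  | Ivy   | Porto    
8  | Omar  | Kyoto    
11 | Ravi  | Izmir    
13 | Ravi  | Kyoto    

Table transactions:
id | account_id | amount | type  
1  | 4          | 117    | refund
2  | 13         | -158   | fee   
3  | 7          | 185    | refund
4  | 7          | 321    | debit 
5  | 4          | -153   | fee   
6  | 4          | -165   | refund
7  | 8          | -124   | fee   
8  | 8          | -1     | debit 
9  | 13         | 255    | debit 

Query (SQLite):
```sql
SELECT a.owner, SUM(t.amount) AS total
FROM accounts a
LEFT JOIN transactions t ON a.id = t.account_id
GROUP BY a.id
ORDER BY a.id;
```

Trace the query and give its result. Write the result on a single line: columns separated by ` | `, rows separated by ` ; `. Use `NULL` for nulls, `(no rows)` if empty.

LEFT JOIN keeps every accounts row; unmatched ones get NULL for transactions columns.
Group by accounts.id and compute SUM(t.amount). SUM over an all-NULL group is NULL.
  4: ids {1, 5, 6} → SUM(t.amount)=-201
  7: ids {3, 4} → SUM(t.amount)=506
  8: ids {7, 8} → SUM(t.amount)=-125
  11: ids {—} → SUM(t.amount)=NULL
  13: ids {2, 9} → SUM(t.amount)=97

Hank | -201 ; Ivy | 506 ; Omar | -125 ; Ravi | NULL ; Ravi | 97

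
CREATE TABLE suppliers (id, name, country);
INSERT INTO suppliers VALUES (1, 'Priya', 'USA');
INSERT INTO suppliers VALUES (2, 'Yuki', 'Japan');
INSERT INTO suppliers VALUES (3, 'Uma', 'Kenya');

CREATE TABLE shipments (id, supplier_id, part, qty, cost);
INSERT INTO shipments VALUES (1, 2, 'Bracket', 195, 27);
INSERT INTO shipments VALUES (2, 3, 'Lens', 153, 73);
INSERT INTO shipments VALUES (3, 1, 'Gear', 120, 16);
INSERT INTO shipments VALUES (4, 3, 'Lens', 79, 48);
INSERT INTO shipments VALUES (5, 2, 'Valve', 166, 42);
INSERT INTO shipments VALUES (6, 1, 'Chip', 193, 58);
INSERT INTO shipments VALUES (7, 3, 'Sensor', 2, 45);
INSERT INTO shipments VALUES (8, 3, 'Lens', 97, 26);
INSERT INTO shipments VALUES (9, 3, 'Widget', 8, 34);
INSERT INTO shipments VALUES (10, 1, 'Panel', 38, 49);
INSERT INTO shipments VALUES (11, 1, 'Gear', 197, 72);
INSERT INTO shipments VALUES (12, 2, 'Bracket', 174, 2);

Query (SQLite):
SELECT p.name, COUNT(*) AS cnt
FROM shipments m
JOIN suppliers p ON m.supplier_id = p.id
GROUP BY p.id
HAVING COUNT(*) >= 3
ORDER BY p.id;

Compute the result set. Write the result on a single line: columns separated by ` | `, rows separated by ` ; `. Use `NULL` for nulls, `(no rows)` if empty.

Priya | 4 ; Yuki | 3 ; Uma | 5

Join each shipments row to its suppliers via supplier_id.
Group joined rows by suppliers.id; compute COUNT(*) per group.
HAVING: keep groups with count ≥ 3.
  1: ids {3, 6, 10, 11} → COUNT(*)=4
  2: ids {1, 5, 12} → COUNT(*)=3
  3: ids {2, 4, 7, 8, 9} → COUNT(*)=5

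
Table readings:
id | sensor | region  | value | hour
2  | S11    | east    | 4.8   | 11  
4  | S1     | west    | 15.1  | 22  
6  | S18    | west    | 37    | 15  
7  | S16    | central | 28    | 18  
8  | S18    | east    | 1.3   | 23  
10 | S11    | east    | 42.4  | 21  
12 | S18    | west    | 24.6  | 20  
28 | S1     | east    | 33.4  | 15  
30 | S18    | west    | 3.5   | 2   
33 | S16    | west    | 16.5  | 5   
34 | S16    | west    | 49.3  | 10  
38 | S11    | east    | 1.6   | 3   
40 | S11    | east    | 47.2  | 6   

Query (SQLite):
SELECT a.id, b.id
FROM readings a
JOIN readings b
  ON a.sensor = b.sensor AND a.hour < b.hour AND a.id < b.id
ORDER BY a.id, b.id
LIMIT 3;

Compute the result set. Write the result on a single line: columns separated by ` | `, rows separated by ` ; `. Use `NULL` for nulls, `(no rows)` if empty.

2 | 10 ; 6 | 8 ; 6 | 12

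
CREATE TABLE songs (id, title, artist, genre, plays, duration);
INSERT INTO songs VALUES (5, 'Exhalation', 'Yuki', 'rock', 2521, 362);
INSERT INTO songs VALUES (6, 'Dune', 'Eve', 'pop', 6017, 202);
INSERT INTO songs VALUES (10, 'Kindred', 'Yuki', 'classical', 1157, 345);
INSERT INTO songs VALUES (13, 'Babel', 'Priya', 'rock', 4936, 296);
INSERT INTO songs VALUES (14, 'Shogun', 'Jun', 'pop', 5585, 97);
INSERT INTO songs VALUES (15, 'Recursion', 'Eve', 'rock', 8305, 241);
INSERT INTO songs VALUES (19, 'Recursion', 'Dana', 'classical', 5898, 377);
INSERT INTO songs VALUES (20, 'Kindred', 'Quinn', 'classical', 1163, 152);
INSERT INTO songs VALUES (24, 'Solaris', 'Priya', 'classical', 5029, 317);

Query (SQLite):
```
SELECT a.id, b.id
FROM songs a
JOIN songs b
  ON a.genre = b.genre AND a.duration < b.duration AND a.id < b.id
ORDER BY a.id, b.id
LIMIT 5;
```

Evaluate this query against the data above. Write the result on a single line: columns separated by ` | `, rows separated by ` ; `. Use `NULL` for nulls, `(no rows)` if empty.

10 | 19 ; 20 | 24

Pairs (a,b) with same genre, a.duration < b.duration, a.id < b.id.
genre groups: classical:{10,19,20,24} pop:{6,14} rock:{5,13,15}
Ordered by (a.id, b.id); first 5.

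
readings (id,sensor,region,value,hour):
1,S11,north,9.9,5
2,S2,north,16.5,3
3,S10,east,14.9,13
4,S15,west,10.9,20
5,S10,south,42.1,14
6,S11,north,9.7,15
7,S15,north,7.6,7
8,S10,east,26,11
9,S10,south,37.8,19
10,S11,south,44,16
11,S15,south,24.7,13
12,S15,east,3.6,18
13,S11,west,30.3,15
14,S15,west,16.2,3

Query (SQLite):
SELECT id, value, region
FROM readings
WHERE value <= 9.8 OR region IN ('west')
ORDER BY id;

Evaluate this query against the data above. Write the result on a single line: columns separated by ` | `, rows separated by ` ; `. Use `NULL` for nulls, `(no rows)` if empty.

4 | 10.9 | west ; 6 | 9.7 | north ; 7 | 7.6 | north ; 12 | 3.6 | east ; 13 | 30.3 | west ; 14 | 16.2 | west

value <= 9.8: ids {6, 7, 12}
region IN ('west'): ids {4, 13, 14}
Combine with OR.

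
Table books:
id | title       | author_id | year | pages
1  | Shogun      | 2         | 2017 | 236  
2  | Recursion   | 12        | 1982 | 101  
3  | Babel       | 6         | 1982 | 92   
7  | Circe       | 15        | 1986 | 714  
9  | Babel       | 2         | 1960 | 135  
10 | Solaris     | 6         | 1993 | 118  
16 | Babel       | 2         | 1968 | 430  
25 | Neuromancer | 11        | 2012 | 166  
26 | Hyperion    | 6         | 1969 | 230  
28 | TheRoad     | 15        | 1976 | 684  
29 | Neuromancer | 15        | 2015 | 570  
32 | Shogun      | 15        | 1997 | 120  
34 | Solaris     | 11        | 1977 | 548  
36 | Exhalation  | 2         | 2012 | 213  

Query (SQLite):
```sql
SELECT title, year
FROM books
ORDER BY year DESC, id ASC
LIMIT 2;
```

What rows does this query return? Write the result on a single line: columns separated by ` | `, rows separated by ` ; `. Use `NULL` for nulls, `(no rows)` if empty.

Shogun | 2017 ; Neuromancer | 2015

Sort by year desc, tiebreak id asc: (2017, id=1), (2015, id=29), (2012, id=25), (2012, id=36), (1997, id=32) …. Take first 2.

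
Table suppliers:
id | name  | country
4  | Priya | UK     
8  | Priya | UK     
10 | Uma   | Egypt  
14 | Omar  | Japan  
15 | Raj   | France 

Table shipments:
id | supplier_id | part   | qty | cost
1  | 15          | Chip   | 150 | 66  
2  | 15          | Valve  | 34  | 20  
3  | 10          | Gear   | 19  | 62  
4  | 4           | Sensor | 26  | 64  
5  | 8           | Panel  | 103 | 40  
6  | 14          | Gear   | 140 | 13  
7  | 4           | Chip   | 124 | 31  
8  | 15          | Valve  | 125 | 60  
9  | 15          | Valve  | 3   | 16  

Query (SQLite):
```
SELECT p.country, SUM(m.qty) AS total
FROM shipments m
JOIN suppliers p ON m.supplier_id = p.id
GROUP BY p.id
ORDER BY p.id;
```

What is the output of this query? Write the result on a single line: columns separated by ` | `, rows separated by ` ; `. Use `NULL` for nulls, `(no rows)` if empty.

Join each shipments row to its suppliers via supplier_id.
Group joined rows by suppliers.id; compute SUM(m.qty) per group.
  4: ids {4, 7} → SUM(m.qty)=150
  8: ids {5} → SUM(m.qty)=103
  10: ids {3} → SUM(m.qty)=19
  14: ids {6} → SUM(m.qty)=140
  15: ids {1, 2, 8, 9} → SUM(m.qty)=312

UK | 150 ; UK | 103 ; Egypt | 19 ; Japan | 140 ; France | 312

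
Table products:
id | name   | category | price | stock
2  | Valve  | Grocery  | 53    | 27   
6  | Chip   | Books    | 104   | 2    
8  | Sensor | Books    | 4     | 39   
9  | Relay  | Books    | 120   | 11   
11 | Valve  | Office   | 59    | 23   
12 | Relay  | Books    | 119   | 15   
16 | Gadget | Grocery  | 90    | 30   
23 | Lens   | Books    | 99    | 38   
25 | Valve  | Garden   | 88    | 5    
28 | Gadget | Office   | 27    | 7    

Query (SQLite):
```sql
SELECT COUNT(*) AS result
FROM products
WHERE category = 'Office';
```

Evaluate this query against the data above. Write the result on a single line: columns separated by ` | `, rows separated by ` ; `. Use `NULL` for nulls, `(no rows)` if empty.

Rows where category='Office' → stock values: [23, 7].
COUNT(*) counts rows → 2.

2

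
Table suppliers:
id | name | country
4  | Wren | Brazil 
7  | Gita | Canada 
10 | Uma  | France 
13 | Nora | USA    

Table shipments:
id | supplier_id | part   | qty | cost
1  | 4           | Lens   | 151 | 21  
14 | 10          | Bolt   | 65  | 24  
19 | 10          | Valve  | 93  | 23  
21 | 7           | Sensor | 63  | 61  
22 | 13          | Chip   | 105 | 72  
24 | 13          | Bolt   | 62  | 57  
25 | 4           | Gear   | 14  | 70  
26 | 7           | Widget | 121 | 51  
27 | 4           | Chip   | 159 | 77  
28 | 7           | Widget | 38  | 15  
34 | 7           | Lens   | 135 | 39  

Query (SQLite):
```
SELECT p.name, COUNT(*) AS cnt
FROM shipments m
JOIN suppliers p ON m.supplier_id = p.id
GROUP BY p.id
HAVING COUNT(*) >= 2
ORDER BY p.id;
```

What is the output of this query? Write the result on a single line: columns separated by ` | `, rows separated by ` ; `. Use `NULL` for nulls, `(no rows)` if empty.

Wren | 3 ; Gita | 4 ; Uma | 2 ; Nora | 2

Join each shipments row to its suppliers via supplier_id.
Group joined rows by suppliers.id; compute COUNT(*) per group.
HAVING: keep groups with count ≥ 2.
  4: ids {1, 25, 27} → COUNT(*)=3
  7: ids {21, 26, 28, 34} → COUNT(*)=4
  10: ids {14, 19} → COUNT(*)=2
  13: ids {22, 24} → COUNT(*)=2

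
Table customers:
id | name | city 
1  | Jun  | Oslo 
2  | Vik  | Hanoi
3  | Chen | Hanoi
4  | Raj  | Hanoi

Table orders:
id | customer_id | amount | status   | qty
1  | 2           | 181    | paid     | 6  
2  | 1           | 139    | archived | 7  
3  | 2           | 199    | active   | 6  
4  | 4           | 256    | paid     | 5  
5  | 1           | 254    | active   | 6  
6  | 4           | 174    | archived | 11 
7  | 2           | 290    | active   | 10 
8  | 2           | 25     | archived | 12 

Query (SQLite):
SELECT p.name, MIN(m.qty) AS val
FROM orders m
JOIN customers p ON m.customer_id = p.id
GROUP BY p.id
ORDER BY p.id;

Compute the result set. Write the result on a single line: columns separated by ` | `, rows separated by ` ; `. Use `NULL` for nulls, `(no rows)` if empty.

Jun | 6 ; Vik | 6 ; Raj | 5

Join each orders row to its customers via customer_id.
Group joined rows by customers.id; compute MIN(m.qty) per group.
  1: ids {2, 5} → MIN(m.qty)=6
  2: ids {1, 3, 7, 8} → MIN(m.qty)=6
  4: ids {4, 6} → MIN(m.qty)=5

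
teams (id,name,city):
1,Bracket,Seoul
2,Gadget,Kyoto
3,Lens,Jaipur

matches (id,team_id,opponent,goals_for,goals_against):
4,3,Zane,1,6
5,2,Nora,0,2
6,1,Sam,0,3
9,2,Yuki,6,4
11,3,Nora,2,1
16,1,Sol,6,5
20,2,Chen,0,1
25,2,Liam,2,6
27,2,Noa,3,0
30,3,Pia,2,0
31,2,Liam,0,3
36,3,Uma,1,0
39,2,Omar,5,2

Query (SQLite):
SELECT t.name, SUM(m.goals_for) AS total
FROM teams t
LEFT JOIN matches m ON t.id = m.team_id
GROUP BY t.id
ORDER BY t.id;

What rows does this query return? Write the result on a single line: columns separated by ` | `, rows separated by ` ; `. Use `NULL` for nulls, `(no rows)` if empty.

LEFT JOIN keeps every teams row; unmatched ones get NULL for matches columns.
Group by teams.id and compute SUM(m.goals_for). SUM over an all-NULL group is NULL.
  1: ids {6, 16} → SUM(m.goals_for)=6
  2: ids {5, 9, 20, 25, 27, 31, 39} → SUM(m.goals_for)=16
  3: ids {4, 11, 30, 36} → SUM(m.goals_for)=6

Bracket | 6 ; Gadget | 16 ; Lens | 6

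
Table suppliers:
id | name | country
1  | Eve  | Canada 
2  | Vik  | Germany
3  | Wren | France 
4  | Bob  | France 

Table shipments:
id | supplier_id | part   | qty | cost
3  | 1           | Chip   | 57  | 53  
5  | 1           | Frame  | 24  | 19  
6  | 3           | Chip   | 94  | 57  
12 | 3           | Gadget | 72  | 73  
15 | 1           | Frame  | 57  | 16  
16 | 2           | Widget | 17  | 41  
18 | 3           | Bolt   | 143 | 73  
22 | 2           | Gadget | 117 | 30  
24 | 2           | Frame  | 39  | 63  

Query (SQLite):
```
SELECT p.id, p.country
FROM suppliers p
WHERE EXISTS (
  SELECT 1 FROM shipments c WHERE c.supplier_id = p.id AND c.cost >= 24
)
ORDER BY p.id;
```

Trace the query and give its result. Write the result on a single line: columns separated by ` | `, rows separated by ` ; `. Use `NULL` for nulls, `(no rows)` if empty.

1 | Canada ; 2 | Germany ; 3 | France

For each suppliers row, check whether any shipments with matching supplier_id has cost >= 24.
Keep rows where that is true.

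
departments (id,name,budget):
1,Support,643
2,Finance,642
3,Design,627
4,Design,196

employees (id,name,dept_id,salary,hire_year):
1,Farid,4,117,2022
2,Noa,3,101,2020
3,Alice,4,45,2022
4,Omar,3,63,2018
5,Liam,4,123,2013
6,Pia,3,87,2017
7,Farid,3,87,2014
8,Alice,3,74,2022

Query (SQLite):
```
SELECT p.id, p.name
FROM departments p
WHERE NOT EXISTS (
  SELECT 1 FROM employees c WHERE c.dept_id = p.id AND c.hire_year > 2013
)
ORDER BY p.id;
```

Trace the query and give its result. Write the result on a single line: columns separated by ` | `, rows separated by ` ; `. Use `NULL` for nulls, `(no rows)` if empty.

For each departments row, check whether any employees with matching dept_id has hire_year > 2013.
Keep rows where that is false.

1 | Support ; 2 | Finance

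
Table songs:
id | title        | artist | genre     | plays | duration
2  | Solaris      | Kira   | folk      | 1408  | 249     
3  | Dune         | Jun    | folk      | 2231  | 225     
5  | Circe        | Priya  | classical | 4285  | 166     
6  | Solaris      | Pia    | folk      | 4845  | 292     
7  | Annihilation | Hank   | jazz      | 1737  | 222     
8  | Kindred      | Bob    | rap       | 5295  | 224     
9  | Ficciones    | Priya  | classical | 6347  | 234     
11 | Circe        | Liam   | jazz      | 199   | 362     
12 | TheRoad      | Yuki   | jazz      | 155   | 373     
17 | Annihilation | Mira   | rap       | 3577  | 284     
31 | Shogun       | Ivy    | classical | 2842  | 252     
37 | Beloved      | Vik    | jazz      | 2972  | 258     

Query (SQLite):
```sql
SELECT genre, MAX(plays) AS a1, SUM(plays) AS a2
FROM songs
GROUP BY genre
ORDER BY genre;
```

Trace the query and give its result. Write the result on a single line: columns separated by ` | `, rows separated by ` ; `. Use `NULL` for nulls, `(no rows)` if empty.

Group songs by genre.
Per group compute: MAX(plays), SUM(plays).
  classical: ids {5, 9, 31} → MAX(plays)=6347, SUM(plays)=13474
  folk: ids {2, 3, 6} → MAX(plays)=4845, SUM(plays)=8484
  jazz: ids {7, 11, 12, 37} → MAX(plays)=2972, SUM(plays)=5063
  rap: ids {8, 17} → MAX(plays)=5295, SUM(plays)=8872

classical | 6347 | 13474 ; folk | 4845 | 8484 ; jazz | 2972 | 5063 ; rap | 5295 | 8872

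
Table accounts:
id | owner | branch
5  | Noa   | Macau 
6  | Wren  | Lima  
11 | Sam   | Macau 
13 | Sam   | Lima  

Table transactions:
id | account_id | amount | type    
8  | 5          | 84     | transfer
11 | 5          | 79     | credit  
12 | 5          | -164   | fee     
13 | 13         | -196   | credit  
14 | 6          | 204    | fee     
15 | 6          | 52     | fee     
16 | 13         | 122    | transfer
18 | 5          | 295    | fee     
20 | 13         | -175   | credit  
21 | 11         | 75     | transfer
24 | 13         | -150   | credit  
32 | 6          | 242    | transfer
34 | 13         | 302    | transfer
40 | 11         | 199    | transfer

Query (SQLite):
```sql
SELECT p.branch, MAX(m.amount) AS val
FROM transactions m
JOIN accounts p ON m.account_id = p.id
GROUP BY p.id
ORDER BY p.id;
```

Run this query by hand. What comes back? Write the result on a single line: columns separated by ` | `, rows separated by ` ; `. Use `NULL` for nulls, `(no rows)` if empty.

Macau | 295 ; Lima | 242 ; Macau | 199 ; Lima | 302

Join each transactions row to its accounts via account_id.
Group joined rows by accounts.id; compute MAX(m.amount) per group.
  5: ids {8, 11, 12, 18} → MAX(m.amount)=295
  6: ids {14, 15, 32} → MAX(m.amount)=242
  11: ids {21, 40} → MAX(m.amount)=199
  13: ids {13, 16, 20, 24, 34} → MAX(m.amount)=302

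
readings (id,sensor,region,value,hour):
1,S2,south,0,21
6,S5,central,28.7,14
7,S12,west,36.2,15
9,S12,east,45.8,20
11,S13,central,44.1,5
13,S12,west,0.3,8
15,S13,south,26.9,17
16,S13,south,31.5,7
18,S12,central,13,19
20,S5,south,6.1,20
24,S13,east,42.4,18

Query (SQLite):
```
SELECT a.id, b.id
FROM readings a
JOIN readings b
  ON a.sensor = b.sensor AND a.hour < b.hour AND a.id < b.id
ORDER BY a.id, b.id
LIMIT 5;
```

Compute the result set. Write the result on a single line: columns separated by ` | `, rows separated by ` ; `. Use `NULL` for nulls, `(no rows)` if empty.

Pairs (a,b) with same sensor, a.hour < b.hour, a.id < b.id.
sensor groups: S12:{7,9,13,18} S13:{11,15,16,24} S2:{1} S5:{6,20}
Ordered by (a.id, b.id); first 5.

6 | 20 ; 7 | 9 ; 7 | 18 ; 11 | 15 ; 11 | 16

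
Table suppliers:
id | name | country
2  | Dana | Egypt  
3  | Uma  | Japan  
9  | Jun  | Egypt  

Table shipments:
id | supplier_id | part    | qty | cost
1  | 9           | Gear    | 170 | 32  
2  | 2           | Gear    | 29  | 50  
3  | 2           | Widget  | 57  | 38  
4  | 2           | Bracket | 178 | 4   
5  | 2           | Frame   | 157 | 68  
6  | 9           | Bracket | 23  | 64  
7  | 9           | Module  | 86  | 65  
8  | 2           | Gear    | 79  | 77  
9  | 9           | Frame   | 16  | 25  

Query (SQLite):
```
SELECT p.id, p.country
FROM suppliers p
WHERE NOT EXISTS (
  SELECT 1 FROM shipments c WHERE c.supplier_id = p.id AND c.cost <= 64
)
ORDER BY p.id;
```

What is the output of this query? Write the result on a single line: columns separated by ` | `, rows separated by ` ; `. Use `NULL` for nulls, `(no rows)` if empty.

3 | Japan

For each suppliers row, check whether any shipments with matching supplier_id has cost <= 64.
Keep rows where that is false.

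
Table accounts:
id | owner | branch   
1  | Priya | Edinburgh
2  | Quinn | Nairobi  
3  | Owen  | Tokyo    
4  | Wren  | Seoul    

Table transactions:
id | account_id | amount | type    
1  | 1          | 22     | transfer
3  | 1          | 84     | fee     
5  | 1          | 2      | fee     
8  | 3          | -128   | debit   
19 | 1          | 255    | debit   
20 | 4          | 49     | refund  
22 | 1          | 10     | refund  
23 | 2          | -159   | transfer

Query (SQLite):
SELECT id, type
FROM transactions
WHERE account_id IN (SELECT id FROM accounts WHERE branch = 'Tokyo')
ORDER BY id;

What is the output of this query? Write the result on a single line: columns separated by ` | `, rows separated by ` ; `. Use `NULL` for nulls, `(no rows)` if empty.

Inner query: accounts.id where branch = 'Tokyo'.
Outer: keep transactions rows whose account_id is in that set.
Inner query → {3}

8 | debit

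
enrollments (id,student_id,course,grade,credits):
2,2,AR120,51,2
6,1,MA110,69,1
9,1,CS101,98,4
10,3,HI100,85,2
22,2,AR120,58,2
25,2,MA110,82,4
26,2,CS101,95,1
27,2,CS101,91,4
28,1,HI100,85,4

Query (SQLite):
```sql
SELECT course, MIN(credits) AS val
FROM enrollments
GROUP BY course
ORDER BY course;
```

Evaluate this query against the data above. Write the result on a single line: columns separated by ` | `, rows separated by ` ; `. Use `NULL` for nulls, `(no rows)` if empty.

Partition enrollments by course; compute MIN(credits) within each group.
  AR120: ids {2, 22} → MIN(credits)=2
  CS101: ids {9, 26, 27} → MIN(credits)=1
  HI100: ids {10, 28} → MIN(credits)=2
  MA110: ids {6, 25} → MIN(credits)=1

AR120 | 2 ; CS101 | 1 ; HI100 | 2 ; MA110 | 1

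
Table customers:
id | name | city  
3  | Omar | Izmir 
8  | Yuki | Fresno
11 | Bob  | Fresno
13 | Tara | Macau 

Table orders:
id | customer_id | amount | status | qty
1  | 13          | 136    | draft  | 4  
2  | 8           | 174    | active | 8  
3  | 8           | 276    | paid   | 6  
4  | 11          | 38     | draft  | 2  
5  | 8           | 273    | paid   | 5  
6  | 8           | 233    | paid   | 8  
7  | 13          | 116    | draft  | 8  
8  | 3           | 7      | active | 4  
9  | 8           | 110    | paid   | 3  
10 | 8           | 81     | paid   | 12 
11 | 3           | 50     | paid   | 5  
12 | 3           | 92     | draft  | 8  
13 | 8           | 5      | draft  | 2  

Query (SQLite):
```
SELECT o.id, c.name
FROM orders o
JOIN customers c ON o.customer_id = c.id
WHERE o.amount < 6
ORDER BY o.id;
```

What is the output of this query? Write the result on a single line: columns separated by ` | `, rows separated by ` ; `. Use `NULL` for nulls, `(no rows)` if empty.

Each orders row matches the customers row where customer_id = customers.id.
Then keep rows with o.amount < 6.

13 | Yuki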